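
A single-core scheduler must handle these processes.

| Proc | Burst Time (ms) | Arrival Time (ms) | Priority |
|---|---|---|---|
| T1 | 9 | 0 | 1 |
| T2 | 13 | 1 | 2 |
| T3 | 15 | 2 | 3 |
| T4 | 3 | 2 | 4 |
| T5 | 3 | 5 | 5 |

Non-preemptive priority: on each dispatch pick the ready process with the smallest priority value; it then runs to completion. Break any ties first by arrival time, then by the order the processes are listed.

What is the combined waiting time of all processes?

Gantt: | T1 0-9 | T2 9-22 | T3 22-37 | T4 37-40 | T5 40-43 |
Completion: T1=9  T2=22  T3=37  T4=40  T5=43
Waiting = turnaround − burst: T1=0, T2=8, T3=20, T4=35, T5=35
Total waiting = 0 + 8 + 20 + 35 + 35 = 98

98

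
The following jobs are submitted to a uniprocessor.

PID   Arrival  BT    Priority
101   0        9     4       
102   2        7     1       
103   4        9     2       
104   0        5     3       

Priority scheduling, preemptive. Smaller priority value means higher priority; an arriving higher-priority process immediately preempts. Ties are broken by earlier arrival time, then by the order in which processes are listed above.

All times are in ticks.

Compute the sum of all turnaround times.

Timeline: | 104 0-2 | 102 2-9 | 103 9-18 | 104 18-21 | 101 21-30 |
Completion: 101=30  102=9  103=18  104=21
Turnaround (C−A): 101=30  102=7  103=14  104=21
Turnaround = completion − arrival: 101=30, 102=7, 103=14, 104=21
Total turnaround = 30 + 7 + 14 + 21 = 72

72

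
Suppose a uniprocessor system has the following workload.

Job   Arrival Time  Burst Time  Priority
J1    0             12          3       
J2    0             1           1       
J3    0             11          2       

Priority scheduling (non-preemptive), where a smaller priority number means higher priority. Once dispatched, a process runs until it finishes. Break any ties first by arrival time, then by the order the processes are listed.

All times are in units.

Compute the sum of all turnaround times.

Schedule: | J2 0-1 | J3 1-12 | J1 12-24 |
Completion: J1=24  J2=1  J3=12
Turnaround (C−A): J1=24  J2=1  J3=12
Turnaround = completion − arrival: J1=24, J2=1, J3=12
Total turnaround = 24 + 1 + 12 = 37

37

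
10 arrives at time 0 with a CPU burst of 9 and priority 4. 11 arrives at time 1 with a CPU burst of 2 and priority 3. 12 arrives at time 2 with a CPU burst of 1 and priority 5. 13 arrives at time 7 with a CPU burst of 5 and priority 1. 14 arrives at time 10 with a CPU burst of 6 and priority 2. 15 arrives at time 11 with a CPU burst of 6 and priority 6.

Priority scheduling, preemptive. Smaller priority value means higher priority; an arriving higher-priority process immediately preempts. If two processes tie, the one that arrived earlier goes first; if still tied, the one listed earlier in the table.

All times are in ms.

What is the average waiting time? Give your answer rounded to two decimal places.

Schedule: | 10 0-1 | 11 1-3 | 10 3-7 | 13 7-12 | 14 12-18 | 10 18-22 | 12 22-23 | 15 23-29 |
Completion: 10=22  11=3  12=23  13=12  14=18  15=29
Waiting times: 10=13, 11=0, 12=20, 13=0, 14=2, 15=12
Average waiting = (13+0+20+0+2+12) / 6 = 47/6 = 7.83

7.83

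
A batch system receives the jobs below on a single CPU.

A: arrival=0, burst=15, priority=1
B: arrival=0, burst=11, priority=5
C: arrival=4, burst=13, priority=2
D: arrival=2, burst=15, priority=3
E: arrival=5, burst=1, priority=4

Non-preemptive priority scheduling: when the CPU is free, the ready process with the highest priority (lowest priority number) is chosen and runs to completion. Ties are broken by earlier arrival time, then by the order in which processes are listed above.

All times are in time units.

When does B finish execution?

Timeline: | A 0-15 | C 15-28 | D 28-43 | E 43-44 | B 44-55 |
Completion: A=15  B=55  C=28  D=43  E=44

55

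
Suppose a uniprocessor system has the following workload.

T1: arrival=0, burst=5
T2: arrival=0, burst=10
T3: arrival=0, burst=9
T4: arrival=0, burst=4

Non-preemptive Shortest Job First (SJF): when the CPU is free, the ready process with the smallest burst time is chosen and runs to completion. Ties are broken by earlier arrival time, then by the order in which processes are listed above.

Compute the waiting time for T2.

Timeline: | T4 0-4 | T1 4-9 | T3 9-18 | T2 18-28 |
Completion: T1=9  T2=28  T3=18  T4=4
Turnaround (C−A): T1=9  T2=28  T3=18  T4=4
Waiting(T2) = turnaround − burst = 28 − 10 = 18

18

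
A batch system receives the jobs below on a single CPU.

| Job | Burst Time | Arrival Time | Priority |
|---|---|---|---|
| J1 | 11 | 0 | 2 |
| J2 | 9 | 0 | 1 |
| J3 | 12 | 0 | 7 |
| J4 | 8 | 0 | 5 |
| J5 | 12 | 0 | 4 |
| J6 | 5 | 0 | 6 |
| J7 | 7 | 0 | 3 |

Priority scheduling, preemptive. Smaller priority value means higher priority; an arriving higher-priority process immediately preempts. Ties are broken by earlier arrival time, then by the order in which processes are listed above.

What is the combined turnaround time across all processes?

258

Timeline: | J2 0-9 | J1 9-20 | J7 20-27 | J5 27-39 | J4 39-47 | J6 47-52 | J3 52-64 |
Completion: J1=20  J2=9  J3=64  J4=47  J5=39  J6=52  J7=27
Turnaround (C−A): J1=20  J2=9  J3=64  J4=47  J5=39  J6=52  J7=27
Turnaround = completion − arrival: J1=20, J2=9, J3=64, J4=47, J5=39, J6=52, J7=27
Total turnaround = 20 + 9 + 64 + 47 + 39 + 52 + 27 = 258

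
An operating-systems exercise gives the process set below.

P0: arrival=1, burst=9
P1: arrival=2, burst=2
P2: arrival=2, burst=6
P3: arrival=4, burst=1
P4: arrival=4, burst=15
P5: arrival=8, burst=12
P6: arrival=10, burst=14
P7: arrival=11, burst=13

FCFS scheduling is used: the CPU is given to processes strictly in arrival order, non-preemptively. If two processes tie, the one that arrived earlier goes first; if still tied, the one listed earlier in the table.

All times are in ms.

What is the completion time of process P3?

Timeline: | idle 0-1 | P0 1-10 | P1 10-12 | P2 12-18 | P3 18-19 | P4 19-34 | P5 34-46 | P6 46-60 | P7 60-73 |
Completion: P0=10  P1=12  P2=18  P3=19  P4=34  P5=46  P6=60  P7=73
Turnaround (C−A): P0=9  P1=10  P2=16  P3=15  P4=30  P5=38  P6=50  P7=62

19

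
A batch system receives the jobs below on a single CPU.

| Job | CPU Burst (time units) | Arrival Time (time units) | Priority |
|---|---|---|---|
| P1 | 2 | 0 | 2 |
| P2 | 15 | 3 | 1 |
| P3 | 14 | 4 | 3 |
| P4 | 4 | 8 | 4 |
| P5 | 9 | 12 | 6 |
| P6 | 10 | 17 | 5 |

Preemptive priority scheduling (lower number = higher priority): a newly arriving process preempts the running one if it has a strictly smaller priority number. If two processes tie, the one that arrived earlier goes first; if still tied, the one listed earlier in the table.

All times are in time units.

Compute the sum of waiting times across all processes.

Gantt: | P1 0-2 | idle 2-3 | P2 3-18 | P3 18-32 | P4 32-36 | P6 36-46 | P5 46-55 |
Completion: P1=2  P2=18  P3=32  P4=36  P5=55  P6=46
Turnaround (C−A): P1=2  P2=15  P3=28  P4=28  P5=43  P6=29
Waiting = turnaround − burst: P1=0, P2=0, P3=14, P4=24, P5=34, P6=19
Total waiting = 0 + 0 + 14 + 24 + 34 + 19 = 91

91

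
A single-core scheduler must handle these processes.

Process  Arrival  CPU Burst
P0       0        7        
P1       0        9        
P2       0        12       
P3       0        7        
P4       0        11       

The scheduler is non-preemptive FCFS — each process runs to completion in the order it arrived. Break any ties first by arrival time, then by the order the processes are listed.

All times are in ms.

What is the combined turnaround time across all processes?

Gantt: | P0 0-7 | P1 7-16 | P2 16-28 | P3 28-35 | P4 35-46 |
Completion: P0=7  P1=16  P2=28  P3=35  P4=46
Turnaround = completion − arrival: P0=7, P1=16, P2=28, P3=35, P4=46
Total turnaround = 7 + 16 + 28 + 35 + 46 = 132

132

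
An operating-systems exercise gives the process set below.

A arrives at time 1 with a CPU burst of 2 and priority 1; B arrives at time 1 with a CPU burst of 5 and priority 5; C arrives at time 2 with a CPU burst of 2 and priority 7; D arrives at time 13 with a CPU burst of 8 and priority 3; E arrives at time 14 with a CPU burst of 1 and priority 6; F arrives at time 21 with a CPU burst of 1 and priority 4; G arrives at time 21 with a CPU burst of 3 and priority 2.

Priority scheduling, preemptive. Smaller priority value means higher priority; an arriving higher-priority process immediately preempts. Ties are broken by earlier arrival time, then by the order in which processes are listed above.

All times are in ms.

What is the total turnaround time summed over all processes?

44

Timeline: | idle 0-1 | A 1-3 | B 3-8 | C 8-10 | idle 10-13 | D 13-21 | G 21-24 | F 24-25 | E 25-26 |
Completion: A=3  B=8  C=10  D=21  E=26  F=25  G=24
Turnaround = completion − arrival: A=2, B=7, C=8, D=8, E=12, F=4, G=3
Total turnaround = 2 + 7 + 8 + 8 + 12 + 4 + 3 = 44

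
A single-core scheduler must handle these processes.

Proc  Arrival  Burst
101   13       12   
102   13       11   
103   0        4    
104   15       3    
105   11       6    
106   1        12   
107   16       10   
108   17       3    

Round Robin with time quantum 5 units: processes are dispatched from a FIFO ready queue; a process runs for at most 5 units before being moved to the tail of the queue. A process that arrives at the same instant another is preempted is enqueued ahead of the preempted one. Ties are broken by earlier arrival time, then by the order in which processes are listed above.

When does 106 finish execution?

31

Timeline: | 103 0-4 | 106 4-14 | 105 14-19 | 101 19-24 | 102 24-29 | 106 29-31 | 104 31-34 | 107 34-39 | 108 39-42 | 105 42-43 | 101 43-48 | 102 48-53 | 107 53-58 | 101 58-60 | 102 60-61 |
Completion: 101=60  102=61  103=4  104=34  105=43  106=31  107=58  108=42
Turnaround (C−A): 101=47  102=48  103=4  104=19  105=32  106=30  107=42  108=25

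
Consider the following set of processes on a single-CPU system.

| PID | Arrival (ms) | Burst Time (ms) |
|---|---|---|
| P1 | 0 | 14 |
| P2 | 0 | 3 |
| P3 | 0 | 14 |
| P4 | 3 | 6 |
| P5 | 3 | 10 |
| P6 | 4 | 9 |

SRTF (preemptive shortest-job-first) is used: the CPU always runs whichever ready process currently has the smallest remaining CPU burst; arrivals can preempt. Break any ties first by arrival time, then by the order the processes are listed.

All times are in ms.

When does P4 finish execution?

9

Timeline: | P2 0-3 | P4 3-9 | P6 9-18 | P5 18-28 | P1 28-42 | P3 42-56 |
Completion: P1=42  P2=3  P3=56  P4=9  P5=28  P6=18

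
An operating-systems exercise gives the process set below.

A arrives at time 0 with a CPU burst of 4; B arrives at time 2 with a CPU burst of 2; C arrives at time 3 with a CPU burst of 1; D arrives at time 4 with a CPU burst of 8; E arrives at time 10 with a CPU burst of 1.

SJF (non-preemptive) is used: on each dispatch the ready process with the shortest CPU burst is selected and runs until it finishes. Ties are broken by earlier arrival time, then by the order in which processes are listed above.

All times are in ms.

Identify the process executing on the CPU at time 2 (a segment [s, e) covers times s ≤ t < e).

A

Gantt: | A 0-4 | C 4-5 | B 5-7 | D 7-15 | E 15-16 |
Completion: A=4  B=7  C=5  D=15  E=16
Turnaround (C−A): A=4  B=5  C=2  D=11  E=6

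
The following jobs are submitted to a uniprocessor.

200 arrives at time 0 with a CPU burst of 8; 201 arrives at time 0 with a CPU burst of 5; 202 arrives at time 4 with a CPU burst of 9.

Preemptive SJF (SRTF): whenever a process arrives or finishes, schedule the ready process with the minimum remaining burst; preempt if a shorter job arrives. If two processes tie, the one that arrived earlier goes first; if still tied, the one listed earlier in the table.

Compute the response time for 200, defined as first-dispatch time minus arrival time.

Timeline: | 201 0-5 | 200 5-13 | 202 13-22 |
Completion: 200=13  201=5  202=22
Turnaround (C−A): 200=13  201=5  202=18
Response(200) = first start − arrival = 5 − 0 = 5

5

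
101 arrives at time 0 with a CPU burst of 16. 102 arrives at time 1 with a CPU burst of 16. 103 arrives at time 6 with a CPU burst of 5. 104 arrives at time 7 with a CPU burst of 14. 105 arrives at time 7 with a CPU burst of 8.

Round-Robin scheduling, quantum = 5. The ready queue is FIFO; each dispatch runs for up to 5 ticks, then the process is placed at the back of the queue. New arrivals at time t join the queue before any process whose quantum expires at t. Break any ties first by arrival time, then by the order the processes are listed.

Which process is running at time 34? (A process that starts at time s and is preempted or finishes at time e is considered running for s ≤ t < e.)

Gantt: | 101 0-5 | 102 5-10 | 101 10-15 | 103 15-20 | 104 20-25 | 105 25-30 | 102 30-35 | 101 35-40 | 104 40-45 | 105 45-48 | 102 48-53 | 101 53-54 | 104 54-58 | 102 58-59 |
Completion: 101=54  102=59  103=20  104=58  105=48
Turnaround (C−A): 101=54  102=58  103=14  104=51  105=41

102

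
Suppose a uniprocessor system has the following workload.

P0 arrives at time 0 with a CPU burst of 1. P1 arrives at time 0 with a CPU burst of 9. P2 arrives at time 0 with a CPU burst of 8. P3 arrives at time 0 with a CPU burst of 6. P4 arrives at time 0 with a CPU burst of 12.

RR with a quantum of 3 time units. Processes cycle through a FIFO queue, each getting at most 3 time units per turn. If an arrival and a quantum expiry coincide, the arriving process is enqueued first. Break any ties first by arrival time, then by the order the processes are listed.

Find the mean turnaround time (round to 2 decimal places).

23.40

Timeline: | P0 0-1 | P1 1-4 | P2 4-7 | P3 7-10 | P4 10-13 | P1 13-16 | P2 16-19 | P3 19-22 | P4 22-25 | P1 25-28 | P2 28-30 | P4 30-36 |
Completion: P0=1  P1=28  P2=30  P3=22  P4=36
Turnaround times: P0=1, P1=28, P2=30, P3=22, P4=36
Average turnaround = (1+28+30+22+36) / 5 = 117/5 = 23.40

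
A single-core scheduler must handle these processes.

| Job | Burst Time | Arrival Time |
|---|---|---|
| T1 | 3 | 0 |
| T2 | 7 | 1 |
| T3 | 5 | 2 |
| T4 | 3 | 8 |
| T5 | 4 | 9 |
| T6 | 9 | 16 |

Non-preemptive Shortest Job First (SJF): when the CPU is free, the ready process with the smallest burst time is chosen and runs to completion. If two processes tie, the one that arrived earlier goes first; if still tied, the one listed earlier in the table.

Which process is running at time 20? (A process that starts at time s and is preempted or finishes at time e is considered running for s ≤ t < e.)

T2

Schedule: | T1 0-3 | T3 3-8 | T4 8-11 | T5 11-15 | T2 15-22 | T6 22-31 |
Completion: T1=3  T2=22  T3=8  T4=11  T5=15  T6=31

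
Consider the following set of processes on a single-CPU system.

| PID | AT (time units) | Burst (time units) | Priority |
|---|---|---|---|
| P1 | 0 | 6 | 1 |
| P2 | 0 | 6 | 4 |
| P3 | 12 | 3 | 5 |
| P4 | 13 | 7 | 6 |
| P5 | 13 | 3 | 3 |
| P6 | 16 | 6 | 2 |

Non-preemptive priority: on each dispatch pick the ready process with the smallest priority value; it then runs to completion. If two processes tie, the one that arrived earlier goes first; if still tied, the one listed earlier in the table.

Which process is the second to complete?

Timeline: | P1 0-6 | P2 6-12 | P3 12-15 | P5 15-18 | P6 18-24 | P4 24-31 |
Completion: P1=6  P2=12  P3=15  P4=31  P5=18  P6=24
Finish order: P1 → P2 → P3 → P5 → P6 → P4

P2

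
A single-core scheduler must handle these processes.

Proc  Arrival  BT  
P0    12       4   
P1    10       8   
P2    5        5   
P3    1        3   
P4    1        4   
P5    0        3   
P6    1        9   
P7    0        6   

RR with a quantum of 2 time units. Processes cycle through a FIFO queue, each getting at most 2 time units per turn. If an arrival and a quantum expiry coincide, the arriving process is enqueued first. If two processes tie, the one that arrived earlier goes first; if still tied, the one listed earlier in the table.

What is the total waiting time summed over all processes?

Gantt: | P5 0-2 | P7 2-4 | P3 4-6 | P4 6-8 | P6 8-10 | P5 10-11 | P7 11-13 | P2 13-15 | P3 15-16 | P4 16-18 | P1 18-20 | P6 20-22 | P0 22-24 | P7 24-26 | P2 26-28 | P1 28-30 | P6 30-32 | P0 32-34 | P2 34-35 | P1 35-37 | P6 37-39 | P1 39-41 | P6 41-42 |
Completion: P0=34  P1=41  P2=35  P3=16  P4=18  P5=11  P6=42  P7=26
Turnaround (C−A): P0=22  P1=31  P2=30  P3=15  P4=17  P5=11  P6=41  P7=26
Waiting = turnaround − burst: P0=18, P1=23, P2=25, P3=12, P4=13, P5=8, P6=32, P7=20
Total waiting = 18 + 23 + 25 + 12 + 13 + 8 + 32 + 20 = 151

151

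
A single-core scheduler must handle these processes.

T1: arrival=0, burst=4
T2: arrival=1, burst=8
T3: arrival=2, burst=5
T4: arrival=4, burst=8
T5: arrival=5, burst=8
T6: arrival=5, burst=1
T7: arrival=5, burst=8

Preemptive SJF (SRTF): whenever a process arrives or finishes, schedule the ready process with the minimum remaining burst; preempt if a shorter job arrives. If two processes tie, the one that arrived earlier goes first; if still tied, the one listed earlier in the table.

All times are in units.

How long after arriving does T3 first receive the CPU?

2

Schedule: | T1 0-4 | T3 4-5 | T6 5-6 | T3 6-10 | T2 10-18 | T4 18-26 | T5 26-34 | T7 34-42 |
Completion: T1=4  T2=18  T3=10  T4=26  T5=34  T6=6  T7=42
Turnaround (C−A): T1=4  T2=17  T3=8  T4=22  T5=29  T6=1  T7=37
Response(T3) = first start − arrival = 4 − 2 = 2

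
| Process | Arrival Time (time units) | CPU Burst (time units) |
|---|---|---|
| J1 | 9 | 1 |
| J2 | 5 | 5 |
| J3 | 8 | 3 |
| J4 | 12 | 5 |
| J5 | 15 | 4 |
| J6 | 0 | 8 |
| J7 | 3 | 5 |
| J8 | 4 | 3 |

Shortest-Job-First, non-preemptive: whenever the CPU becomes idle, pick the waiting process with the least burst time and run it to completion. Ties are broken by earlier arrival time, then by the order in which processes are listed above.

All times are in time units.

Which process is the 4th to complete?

Schedule: | J6 0-8 | J8 8-11 | J1 11-12 | J3 12-15 | J5 15-19 | J7 19-24 | J2 24-29 | J4 29-34 |
Completion: J1=12  J2=29  J3=15  J4=34  J5=19  J6=8  J7=24  J8=11
Finish order: J6 → J8 → J1 → J3 → J5 → J7 → J2 → J4

J3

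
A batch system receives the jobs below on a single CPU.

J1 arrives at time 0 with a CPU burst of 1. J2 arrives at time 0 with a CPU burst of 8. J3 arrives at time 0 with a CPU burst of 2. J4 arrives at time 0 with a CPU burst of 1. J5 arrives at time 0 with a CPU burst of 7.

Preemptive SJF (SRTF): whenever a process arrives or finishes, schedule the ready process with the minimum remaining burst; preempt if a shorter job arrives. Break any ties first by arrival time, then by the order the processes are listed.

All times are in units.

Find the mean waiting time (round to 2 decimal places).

Schedule: | J1 0-1 | J4 1-2 | J3 2-4 | J5 4-11 | J2 11-19 |
Completion: J1=1  J2=19  J3=4  J4=2  J5=11
Waiting times: J1=0, J2=11, J3=2, J4=1, J5=4
Average waiting = (0+11+2+1+4) / 5 = 18/5 = 3.60

3.60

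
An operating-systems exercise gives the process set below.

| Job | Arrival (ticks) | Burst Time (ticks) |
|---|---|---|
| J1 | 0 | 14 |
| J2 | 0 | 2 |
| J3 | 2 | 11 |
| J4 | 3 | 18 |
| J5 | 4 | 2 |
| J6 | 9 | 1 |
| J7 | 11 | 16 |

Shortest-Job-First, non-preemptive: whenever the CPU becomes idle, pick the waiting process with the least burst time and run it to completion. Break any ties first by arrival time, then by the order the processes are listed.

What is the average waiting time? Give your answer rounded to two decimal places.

13.14

Timeline: | J2 0-2 | J3 2-13 | J6 13-14 | J5 14-16 | J1 16-30 | J7 30-46 | J4 46-64 |
Completion: J1=30  J2=2  J3=13  J4=64  J5=16  J6=14  J7=46
Turnaround (C−A): J1=30  J2=2  J3=11  J4=61  J5=12  J6=5  J7=35
Waiting times: J1=16, J2=0, J3=0, J4=43, J5=10, J6=4, J7=19
Average waiting = (16+0+0+43+10+4+19) / 7 = 92/7 = 13.14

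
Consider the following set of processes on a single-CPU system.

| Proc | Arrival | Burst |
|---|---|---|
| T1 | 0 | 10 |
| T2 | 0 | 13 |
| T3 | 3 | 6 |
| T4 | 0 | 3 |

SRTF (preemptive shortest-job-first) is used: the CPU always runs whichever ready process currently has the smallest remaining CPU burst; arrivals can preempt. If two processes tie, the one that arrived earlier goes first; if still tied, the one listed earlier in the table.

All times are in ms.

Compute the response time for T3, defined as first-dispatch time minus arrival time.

Timeline: | T4 0-3 | T3 3-9 | T1 9-19 | T2 19-32 |
Completion: T1=19  T2=32  T3=9  T4=3
Turnaround (C−A): T1=19  T2=32  T3=6  T4=3
Response(T3) = first start − arrival = 3 − 3 = 0

0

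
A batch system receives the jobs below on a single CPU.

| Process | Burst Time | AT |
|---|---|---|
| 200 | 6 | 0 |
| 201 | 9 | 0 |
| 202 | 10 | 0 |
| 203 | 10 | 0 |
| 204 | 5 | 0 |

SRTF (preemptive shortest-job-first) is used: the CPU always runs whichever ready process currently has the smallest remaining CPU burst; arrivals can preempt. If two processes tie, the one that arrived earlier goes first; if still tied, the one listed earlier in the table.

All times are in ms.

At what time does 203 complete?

Gantt: | 204 0-5 | 200 5-11 | 201 11-20 | 202 20-30 | 203 30-40 |
Completion: 200=11  201=20  202=30  203=40  204=5
Turnaround (C−A): 200=11  201=20  202=30  203=40  204=5

40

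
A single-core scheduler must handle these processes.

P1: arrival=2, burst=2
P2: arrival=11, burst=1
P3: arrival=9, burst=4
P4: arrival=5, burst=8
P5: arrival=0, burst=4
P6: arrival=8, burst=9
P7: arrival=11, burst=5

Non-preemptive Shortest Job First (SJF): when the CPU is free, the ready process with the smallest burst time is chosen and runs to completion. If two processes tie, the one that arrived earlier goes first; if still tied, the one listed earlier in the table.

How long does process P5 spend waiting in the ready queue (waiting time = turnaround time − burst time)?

Schedule: | P5 0-4 | P1 4-6 | P4 6-14 | P2 14-15 | P3 15-19 | P7 19-24 | P6 24-33 |
Completion: P1=6  P2=15  P3=19  P4=14  P5=4  P6=33  P7=24
Turnaround (C−A): P1=4  P2=4  P3=10  P4=9  P5=4  P6=25  P7=13
Waiting(P5) = turnaround − burst = 4 − 4 = 0

0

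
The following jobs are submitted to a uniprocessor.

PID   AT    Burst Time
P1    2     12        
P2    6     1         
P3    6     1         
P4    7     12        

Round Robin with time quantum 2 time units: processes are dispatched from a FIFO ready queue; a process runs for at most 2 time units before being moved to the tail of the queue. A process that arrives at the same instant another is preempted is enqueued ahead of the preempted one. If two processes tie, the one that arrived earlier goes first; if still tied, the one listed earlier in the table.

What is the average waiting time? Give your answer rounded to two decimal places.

4.50

Schedule: | idle 0-2 | P1 2-6 | P2 6-7 | P3 7-8 | P1 8-10 | P4 10-12 | P1 12-14 | P4 14-16 | P1 16-18 | P4 18-20 | P1 20-22 | P4 22-28 |
Completion: P1=22  P2=7  P3=8  P4=28
Waiting times: P1=8, P2=0, P3=1, P4=9
Average waiting = (8+0+1+9) / 4 = 18/4 = 4.50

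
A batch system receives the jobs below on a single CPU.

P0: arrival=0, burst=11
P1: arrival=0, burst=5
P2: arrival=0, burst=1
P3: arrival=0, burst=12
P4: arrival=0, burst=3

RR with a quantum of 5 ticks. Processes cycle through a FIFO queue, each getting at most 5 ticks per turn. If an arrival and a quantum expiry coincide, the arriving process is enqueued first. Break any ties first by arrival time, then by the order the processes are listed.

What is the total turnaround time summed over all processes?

Schedule: | P0 0-5 | P1 5-10 | P2 10-11 | P3 11-16 | P4 16-19 | P0 19-24 | P3 24-29 | P0 29-30 | P3 30-32 |
Completion: P0=30  P1=10  P2=11  P3=32  P4=19
Turnaround = completion − arrival: P0=30, P1=10, P2=11, P3=32, P4=19
Total turnaround = 30 + 10 + 11 + 32 + 19 = 102

102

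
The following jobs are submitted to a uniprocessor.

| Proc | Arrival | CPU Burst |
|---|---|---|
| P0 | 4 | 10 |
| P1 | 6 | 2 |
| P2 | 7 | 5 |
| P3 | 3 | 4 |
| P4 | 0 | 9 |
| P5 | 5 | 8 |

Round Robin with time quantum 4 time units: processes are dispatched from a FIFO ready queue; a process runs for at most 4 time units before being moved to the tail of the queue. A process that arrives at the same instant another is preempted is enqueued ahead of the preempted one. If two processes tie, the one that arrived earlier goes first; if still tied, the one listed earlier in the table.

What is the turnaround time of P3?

5

Timeline: | P4 0-4 | P3 4-8 | P0 8-12 | P4 12-16 | P5 16-20 | P1 20-22 | P2 22-26 | P0 26-30 | P4 30-31 | P5 31-35 | P2 35-36 | P0 36-38 |
Completion: P0=38  P1=22  P2=36  P3=8  P4=31  P5=35
Turnaround (C−A): P0=34  P1=16  P2=29  P3=5  P4=31  P5=30
Turnaround(P3) = completion − arrival = 8 − 3 = 5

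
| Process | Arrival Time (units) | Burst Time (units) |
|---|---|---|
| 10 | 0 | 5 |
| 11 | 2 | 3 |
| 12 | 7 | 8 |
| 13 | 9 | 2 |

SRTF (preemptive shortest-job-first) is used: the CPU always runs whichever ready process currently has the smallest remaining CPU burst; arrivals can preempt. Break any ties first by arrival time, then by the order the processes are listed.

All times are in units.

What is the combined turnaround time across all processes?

24

Schedule: | 10 0-5 | 11 5-8 | 12 8-9 | 13 9-11 | 12 11-18 |
Completion: 10=5  11=8  12=18  13=11
Turnaround = completion − arrival: 10=5, 11=6, 12=11, 13=2
Total turnaround = 5 + 6 + 11 + 2 = 24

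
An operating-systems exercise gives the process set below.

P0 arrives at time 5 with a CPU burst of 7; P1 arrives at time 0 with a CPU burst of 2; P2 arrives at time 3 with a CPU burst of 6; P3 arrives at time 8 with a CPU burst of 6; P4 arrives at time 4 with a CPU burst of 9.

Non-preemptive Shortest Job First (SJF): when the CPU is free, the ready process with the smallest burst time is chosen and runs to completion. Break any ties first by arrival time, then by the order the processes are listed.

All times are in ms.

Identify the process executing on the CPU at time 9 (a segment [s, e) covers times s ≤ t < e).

Schedule: | P1 0-2 | idle 2-3 | P2 3-9 | P3 9-15 | P0 15-22 | P4 22-31 |
Completion: P0=22  P1=2  P2=9  P3=15  P4=31

P3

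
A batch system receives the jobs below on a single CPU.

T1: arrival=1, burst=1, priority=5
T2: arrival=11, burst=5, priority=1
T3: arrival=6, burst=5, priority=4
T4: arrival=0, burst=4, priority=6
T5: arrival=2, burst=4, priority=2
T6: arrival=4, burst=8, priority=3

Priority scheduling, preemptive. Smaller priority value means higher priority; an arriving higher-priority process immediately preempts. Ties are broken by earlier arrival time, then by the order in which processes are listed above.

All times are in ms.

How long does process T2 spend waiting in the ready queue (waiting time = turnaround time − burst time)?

0

Schedule: | T4 0-1 | T1 1-2 | T5 2-6 | T6 6-11 | T2 11-16 | T6 16-19 | T3 19-24 | T4 24-27 |
Completion: T1=2  T2=16  T3=24  T4=27  T5=6  T6=19
Waiting(T2) = turnaround − burst = 5 − 5 = 0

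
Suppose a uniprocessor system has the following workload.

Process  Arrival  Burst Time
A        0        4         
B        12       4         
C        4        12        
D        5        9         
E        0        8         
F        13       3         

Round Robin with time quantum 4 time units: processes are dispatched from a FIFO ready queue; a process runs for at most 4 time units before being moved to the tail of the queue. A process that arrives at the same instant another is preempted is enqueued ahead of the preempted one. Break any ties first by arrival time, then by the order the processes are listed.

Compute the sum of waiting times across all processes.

84

Timeline: | A 0-4 | E 4-8 | C 8-12 | D 12-16 | E 16-20 | B 20-24 | C 24-28 | F 28-31 | D 31-35 | C 35-39 | D 39-40 |
Completion: A=4  B=24  C=39  D=40  E=20  F=31
Turnaround (C−A): A=4  B=12  C=35  D=35  E=20  F=18
Waiting = turnaround − burst: A=0, B=8, C=23, D=26, E=12, F=15
Total waiting = 0 + 8 + 23 + 26 + 12 + 15 = 84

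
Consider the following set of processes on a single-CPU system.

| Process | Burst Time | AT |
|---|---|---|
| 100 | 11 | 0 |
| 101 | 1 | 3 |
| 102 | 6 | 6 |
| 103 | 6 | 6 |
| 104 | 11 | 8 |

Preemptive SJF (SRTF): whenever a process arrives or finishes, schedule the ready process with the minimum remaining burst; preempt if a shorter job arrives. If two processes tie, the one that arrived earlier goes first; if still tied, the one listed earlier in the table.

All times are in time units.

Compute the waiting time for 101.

Gantt: | 100 0-3 | 101 3-4 | 100 4-12 | 102 12-18 | 103 18-24 | 104 24-35 |
Completion: 100=12  101=4  102=18  103=24  104=35
Turnaround (C−A): 100=12  101=1  102=12  103=18  104=27
Waiting(101) = turnaround − burst = 1 − 1 = 0

0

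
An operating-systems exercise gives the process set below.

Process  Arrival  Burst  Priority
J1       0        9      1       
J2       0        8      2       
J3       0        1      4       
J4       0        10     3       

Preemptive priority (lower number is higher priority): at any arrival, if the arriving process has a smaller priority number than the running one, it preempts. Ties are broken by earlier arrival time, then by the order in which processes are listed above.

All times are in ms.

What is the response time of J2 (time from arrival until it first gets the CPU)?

9

Schedule: | J1 0-9 | J2 9-17 | J4 17-27 | J3 27-28 |
Completion: J1=9  J2=17  J3=28  J4=27
Turnaround (C−A): J1=9  J2=17  J3=28  J4=27
Response(J2) = first start − arrival = 9 − 0 = 9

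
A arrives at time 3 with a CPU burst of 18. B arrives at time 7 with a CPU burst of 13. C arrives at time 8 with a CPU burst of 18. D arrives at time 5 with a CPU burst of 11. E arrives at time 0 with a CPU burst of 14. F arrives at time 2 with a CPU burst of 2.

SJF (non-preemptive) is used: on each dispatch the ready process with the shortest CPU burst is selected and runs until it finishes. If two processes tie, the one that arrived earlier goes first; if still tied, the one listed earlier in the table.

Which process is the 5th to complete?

A

Schedule: | E 0-14 | F 14-16 | D 16-27 | B 27-40 | A 40-58 | C 58-76 |
Completion: A=58  B=40  C=76  D=27  E=14  F=16
Finish order: E → F → D → B → A → C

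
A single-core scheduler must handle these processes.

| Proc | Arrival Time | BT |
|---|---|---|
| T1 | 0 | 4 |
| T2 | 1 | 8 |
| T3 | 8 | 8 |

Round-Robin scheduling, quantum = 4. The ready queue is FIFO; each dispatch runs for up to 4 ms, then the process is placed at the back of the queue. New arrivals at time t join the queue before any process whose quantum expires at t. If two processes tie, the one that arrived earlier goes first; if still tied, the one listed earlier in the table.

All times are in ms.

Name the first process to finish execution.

Gantt: | T1 0-4 | T2 4-8 | T3 8-12 | T2 12-16 | T3 16-20 |
Completion: T1=4  T2=16  T3=20
Turnaround (C−A): T1=4  T2=15  T3=12
Finish order: T1 → T2 → T3

T1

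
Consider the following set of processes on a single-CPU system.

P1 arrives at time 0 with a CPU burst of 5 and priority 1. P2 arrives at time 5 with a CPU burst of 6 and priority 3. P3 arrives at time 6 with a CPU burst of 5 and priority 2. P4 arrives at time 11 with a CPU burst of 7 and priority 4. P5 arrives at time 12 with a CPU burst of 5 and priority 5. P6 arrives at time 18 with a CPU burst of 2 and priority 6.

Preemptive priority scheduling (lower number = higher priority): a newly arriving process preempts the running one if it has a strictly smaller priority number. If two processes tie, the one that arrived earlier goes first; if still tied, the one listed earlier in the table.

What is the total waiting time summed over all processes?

Gantt: | P1 0-5 | P2 5-6 | P3 6-11 | P2 11-16 | P4 16-23 | P5 23-28 | P6 28-30 |
Completion: P1=5  P2=16  P3=11  P4=23  P5=28  P6=30
Turnaround (C−A): P1=5  P2=11  P3=5  P4=12  P5=16  P6=12
Waiting = turnaround − burst: P1=0, P2=5, P3=0, P4=5, P5=11, P6=10
Total waiting = 0 + 5 + 0 + 5 + 11 + 10 = 31

31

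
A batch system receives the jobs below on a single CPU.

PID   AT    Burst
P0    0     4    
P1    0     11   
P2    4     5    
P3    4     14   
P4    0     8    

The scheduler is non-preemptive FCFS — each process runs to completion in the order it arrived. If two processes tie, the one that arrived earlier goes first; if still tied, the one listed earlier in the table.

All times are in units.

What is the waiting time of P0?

0

Timeline: | P0 0-4 | P1 4-15 | P4 15-23 | P2 23-28 | P3 28-42 |
Completion: P0=4  P1=15  P2=28  P3=42  P4=23
Turnaround (C−A): P0=4  P1=15  P2=24  P3=38  P4=23
Waiting(P0) = turnaround − burst = 4 − 4 = 0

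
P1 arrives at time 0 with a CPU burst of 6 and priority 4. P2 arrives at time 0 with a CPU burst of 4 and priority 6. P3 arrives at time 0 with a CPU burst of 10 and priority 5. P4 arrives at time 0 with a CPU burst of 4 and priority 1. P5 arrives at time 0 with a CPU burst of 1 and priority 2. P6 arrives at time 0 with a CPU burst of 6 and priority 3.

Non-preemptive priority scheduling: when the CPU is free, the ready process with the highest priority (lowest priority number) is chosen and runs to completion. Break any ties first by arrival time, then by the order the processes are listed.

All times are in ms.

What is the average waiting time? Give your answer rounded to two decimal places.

10.67

Gantt: | P4 0-4 | P5 4-5 | P6 5-11 | P1 11-17 | P3 17-27 | P2 27-31 |
Completion: P1=17  P2=31  P3=27  P4=4  P5=5  P6=11
Turnaround (C−A): P1=17  P2=31  P3=27  P4=4  P5=5  P6=11
Waiting times: P1=11, P2=27, P3=17, P4=0, P5=4, P6=5
Average waiting = (11+27+17+0+4+5) / 6 = 64/6 = 10.67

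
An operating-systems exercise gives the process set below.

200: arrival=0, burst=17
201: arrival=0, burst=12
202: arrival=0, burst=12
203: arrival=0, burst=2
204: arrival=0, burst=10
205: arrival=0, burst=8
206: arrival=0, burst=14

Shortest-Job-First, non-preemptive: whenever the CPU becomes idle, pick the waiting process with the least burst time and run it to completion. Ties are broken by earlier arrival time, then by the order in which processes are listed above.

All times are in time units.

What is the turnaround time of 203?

Schedule: | 203 0-2 | 205 2-10 | 204 10-20 | 201 20-32 | 202 32-44 | 206 44-58 | 200 58-75 |
Completion: 200=75  201=32  202=44  203=2  204=20  205=10  206=58
Turnaround (C−A): 200=75  201=32  202=44  203=2  204=20  205=10  206=58
Turnaround(203) = completion − arrival = 2 − 0 = 2

2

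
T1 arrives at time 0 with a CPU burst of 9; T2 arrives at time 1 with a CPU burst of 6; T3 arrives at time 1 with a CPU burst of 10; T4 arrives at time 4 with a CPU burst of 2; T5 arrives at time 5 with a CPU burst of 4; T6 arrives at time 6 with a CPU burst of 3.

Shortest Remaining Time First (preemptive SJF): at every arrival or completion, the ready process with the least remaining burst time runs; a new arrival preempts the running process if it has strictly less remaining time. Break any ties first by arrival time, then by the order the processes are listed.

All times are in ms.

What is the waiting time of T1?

Schedule: | T1 0-1 | T2 1-4 | T4 4-6 | T2 6-9 | T6 9-12 | T5 12-16 | T1 16-24 | T3 24-34 |
Completion: T1=24  T2=9  T3=34  T4=6  T5=16  T6=12
Waiting(T1) = turnaround − burst = 24 − 9 = 15

15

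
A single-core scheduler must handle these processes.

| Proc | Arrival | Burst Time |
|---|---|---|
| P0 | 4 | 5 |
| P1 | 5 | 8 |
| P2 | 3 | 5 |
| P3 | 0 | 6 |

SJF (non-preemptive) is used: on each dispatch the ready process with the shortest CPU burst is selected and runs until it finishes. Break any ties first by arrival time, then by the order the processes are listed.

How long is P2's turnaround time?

8

Schedule: | P3 0-6 | P2 6-11 | P0 11-16 | P1 16-24 |
Completion: P0=16  P1=24  P2=11  P3=6
Turnaround(P2) = completion − arrival = 11 − 3 = 8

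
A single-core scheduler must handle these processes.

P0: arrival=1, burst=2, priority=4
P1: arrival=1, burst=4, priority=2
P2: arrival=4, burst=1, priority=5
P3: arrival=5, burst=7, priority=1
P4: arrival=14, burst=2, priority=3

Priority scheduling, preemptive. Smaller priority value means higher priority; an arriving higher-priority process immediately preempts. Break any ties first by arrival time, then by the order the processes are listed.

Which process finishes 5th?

Timeline: | idle 0-1 | P1 1-5 | P3 5-12 | P0 12-14 | P4 14-16 | P2 16-17 |
Completion: P0=14  P1=5  P2=17  P3=12  P4=16
Turnaround (C−A): P0=13  P1=4  P2=13  P3=7  P4=2
Finish order: P1 → P3 → P0 → P4 → P2

P2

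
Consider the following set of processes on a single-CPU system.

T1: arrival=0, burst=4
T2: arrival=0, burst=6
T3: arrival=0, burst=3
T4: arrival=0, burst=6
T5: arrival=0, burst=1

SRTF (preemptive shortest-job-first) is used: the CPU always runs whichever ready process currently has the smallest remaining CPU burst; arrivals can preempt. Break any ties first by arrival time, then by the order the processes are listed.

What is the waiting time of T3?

Timeline: | T5 0-1 | T3 1-4 | T1 4-8 | T2 8-14 | T4 14-20 |
Completion: T1=8  T2=14  T3=4  T4=20  T5=1
Turnaround (C−A): T1=8  T2=14  T3=4  T4=20  T5=1
Waiting(T3) = turnaround − burst = 4 − 3 = 1

1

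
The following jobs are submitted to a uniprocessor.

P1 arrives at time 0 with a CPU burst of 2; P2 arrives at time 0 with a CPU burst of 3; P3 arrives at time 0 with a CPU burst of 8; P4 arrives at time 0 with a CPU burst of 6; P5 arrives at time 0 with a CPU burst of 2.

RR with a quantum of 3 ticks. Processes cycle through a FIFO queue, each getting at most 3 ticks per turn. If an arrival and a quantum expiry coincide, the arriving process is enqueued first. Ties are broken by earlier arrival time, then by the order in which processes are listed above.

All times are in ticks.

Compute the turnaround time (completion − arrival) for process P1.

Schedule: | P1 0-2 | P2 2-5 | P3 5-8 | P4 8-11 | P5 11-13 | P3 13-16 | P4 16-19 | P3 19-21 |
Completion: P1=2  P2=5  P3=21  P4=19  P5=13
Turnaround (C−A): P1=2  P2=5  P3=21  P4=19  P5=13
Turnaround(P1) = completion − arrival = 2 − 0 = 2

2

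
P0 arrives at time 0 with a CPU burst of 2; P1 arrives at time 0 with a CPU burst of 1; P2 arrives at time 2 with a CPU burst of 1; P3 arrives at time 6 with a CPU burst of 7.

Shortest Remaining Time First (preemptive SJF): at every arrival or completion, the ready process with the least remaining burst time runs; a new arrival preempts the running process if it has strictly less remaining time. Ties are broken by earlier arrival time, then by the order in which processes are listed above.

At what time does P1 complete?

1

Timeline: | P1 0-1 | P0 1-3 | P2 3-4 | idle 4-6 | P3 6-13 |
Completion: P0=3  P1=1  P2=4  P3=13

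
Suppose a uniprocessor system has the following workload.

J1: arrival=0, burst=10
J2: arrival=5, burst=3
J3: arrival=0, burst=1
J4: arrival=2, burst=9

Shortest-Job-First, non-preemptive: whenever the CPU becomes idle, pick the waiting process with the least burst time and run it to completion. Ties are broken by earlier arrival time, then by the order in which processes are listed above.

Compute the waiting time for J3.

0

Timeline: | J3 0-1 | J1 1-11 | J2 11-14 | J4 14-23 |
Completion: J1=11  J2=14  J3=1  J4=23
Waiting(J3) = turnaround − burst = 1 − 1 = 0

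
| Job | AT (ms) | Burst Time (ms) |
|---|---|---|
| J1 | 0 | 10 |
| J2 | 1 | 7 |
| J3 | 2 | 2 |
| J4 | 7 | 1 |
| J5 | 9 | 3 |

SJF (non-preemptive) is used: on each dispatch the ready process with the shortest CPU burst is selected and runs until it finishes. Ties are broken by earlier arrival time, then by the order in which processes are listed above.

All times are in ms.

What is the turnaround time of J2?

22

Gantt: | J1 0-10 | J4 10-11 | J3 11-13 | J5 13-16 | J2 16-23 |
Completion: J1=10  J2=23  J3=13  J4=11  J5=16
Turnaround (C−A): J1=10  J2=22  J3=11  J4=4  J5=7
Turnaround(J2) = completion − arrival = 23 − 1 = 22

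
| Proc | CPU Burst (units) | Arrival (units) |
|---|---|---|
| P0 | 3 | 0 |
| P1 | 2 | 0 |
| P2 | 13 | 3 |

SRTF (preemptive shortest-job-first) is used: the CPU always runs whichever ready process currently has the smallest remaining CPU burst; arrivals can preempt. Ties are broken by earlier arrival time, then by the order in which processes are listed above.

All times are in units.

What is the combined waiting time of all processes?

Timeline: | P1 0-2 | P0 2-5 | P2 5-18 |
Completion: P0=5  P1=2  P2=18
Turnaround (C−A): P0=5  P1=2  P2=15
Waiting = turnaround − burst: P0=2, P1=0, P2=2
Total waiting = 2 + 0 + 2 = 4

4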